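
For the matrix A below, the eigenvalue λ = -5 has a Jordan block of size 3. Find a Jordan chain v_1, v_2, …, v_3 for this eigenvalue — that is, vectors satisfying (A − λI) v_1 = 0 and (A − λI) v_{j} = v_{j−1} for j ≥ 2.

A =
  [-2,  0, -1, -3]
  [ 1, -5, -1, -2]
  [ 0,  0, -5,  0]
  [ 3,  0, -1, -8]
A Jordan chain for λ = -5 of length 3:
v_1 = (0, -3, 0, 0)ᵀ
v_2 = (3, 1, 0, 3)ᵀ
v_3 = (1, 0, 0, 0)ᵀ

Let N = A − (-5)·I. We want v_3 with N^3 v_3 = 0 but N^2 v_3 ≠ 0; then v_{j-1} := N · v_j for j = 3, …, 2.

Pick v_3 = (1, 0, 0, 0)ᵀ.
Then v_2 = N · v_3 = (3, 1, 0, 3)ᵀ.
Then v_1 = N · v_2 = (0, -3, 0, 0)ᵀ.

Sanity check: (A − (-5)·I) v_1 = (0, 0, 0, 0)ᵀ = 0. ✓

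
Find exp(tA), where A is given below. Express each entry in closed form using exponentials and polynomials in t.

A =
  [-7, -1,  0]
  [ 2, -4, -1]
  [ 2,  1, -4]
e^{tA} =
  [t^2*exp(-5*t) - 2*t*exp(-5*t) + exp(-5*t), t^2*exp(-5*t)/2 - t*exp(-5*t), t^2*exp(-5*t)/2]
  [-2*t^2*exp(-5*t) + 2*t*exp(-5*t), -t^2*exp(-5*t) + t*exp(-5*t) + exp(-5*t), -t^2*exp(-5*t) - t*exp(-5*t)]
  [2*t*exp(-5*t), t*exp(-5*t), t*exp(-5*t) + exp(-5*t)]

Strategy: write A = P · J · P⁻¹ where J is a Jordan canonical form, so e^{tA} = P · e^{tJ} · P⁻¹, and e^{tJ} can be computed block-by-block.

A has Jordan form
J =
  [-5,  1,  0]
  [ 0, -5,  1]
  [ 0,  0, -5]
(up to reordering of blocks).

Per-block formulas:
  For a 3×3 Jordan block J_3(-5): exp(t · J_3(-5)) = e^(-5t)·(I + t·N + (t^2/2)·N^2), where N is the 3×3 nilpotent shift.

After assembling e^{tJ} and conjugating by P, we get:

e^{tA} =
  [t^2*exp(-5*t) - 2*t*exp(-5*t) + exp(-5*t), t^2*exp(-5*t)/2 - t*exp(-5*t), t^2*exp(-5*t)/2]
  [-2*t^2*exp(-5*t) + 2*t*exp(-5*t), -t^2*exp(-5*t) + t*exp(-5*t) + exp(-5*t), -t^2*exp(-5*t) - t*exp(-5*t)]
  [2*t*exp(-5*t), t*exp(-5*t), t*exp(-5*t) + exp(-5*t)]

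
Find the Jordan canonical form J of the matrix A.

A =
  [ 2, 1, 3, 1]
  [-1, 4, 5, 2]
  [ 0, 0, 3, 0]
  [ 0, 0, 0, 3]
J_3(3) ⊕ J_1(3)

The characteristic polynomial is
  det(x·I − A) = x^4 - 12*x^3 + 54*x^2 - 108*x + 81 = (x - 3)^4

Eigenvalues and multiplicities (the geometric multiplicity of λ is n − rank(A − λI), which equals the number of Jordan blocks for λ):
  λ = 3: algebraic multiplicity = 4, geometric multiplicity = 2

Determining the block sizes for each eigenvalue:
  λ = 3: with am = 4 and gm = 2, the partition is not yet determined (e.g. several partitions of 4 into 2 parts exist). Let N = A − (3)·I. Computing rank(N^1) = 2, rank(N^2) = 1, rank(N^3) = 0; the number of blocks of size ≥ j is rank(N^{j−1}) − rank(N^j), giving [2, 1, 1]. So we have 1 block(s) of size 3, 1 block(s) of size 1 → block sizes [3, 1]

Assembling the blocks gives a Jordan form
J =
  [3, 1, 0, 0]
  [0, 3, 1, 0]
  [0, 0, 3, 0]
  [0, 0, 0, 3]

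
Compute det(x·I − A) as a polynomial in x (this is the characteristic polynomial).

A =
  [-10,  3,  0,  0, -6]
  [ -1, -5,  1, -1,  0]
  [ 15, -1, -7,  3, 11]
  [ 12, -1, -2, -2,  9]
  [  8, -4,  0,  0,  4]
x^5 + 20*x^4 + 160*x^3 + 640*x^2 + 1280*x + 1024

Expanding det(x·I − A) (e.g. by cofactor expansion or by noting that A is similar to its Jordan form J, which has the same characteristic polynomial as A) gives
  χ_A(x) = x^5 + 20*x^4 + 160*x^3 + 640*x^2 + 1280*x + 1024
which factors as (x + 4)^5. The eigenvalues (with algebraic multiplicities) are λ = -4 with multiplicity 5.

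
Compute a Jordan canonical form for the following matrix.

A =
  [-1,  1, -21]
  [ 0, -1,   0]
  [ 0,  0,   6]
J_2(-1) ⊕ J_1(6)

The characteristic polynomial is
  det(x·I − A) = x^3 - 4*x^2 - 11*x - 6 = (x - 6)*(x + 1)^2

Eigenvalues and multiplicities (the geometric multiplicity of λ is n − rank(A − λI), which equals the number of Jordan blocks for λ):
  λ = -1: algebraic multiplicity = 2, geometric multiplicity = 1
  λ = 6: algebraic multiplicity = 1, geometric multiplicity = 1

Determining the block sizes for each eigenvalue:
  λ = -1: one block (gm = 1), so the single block has size am = 2 → block sizes [2]
  λ = 6: one block (gm = 1), so the single block has size am = 1 → block sizes [1]

Assembling the blocks gives a Jordan form
J =
  [-1,  1, 0]
  [ 0, -1, 0]
  [ 0,  0, 6]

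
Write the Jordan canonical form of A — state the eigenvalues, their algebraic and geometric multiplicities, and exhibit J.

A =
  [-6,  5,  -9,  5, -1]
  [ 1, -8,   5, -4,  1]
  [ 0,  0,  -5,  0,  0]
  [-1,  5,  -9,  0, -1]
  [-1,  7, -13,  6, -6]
J_3(-5) ⊕ J_1(-5) ⊕ J_1(-5)

The characteristic polynomial is
  det(x·I − A) = x^5 + 25*x^4 + 250*x^3 + 1250*x^2 + 3125*x + 3125 = (x + 5)^5

Eigenvalues and multiplicities (the geometric multiplicity of λ is n − rank(A − λI), which equals the number of Jordan blocks for λ):
  λ = -5: algebraic multiplicity = 5, geometric multiplicity = 3

Determining the block sizes for each eigenvalue:
  λ = -5: with am = 5 and gm = 3, the partition is not yet determined (e.g. several partitions of 5 into 3 parts exist). Let N = A − (-5)·I. Computing rank(N^1) = 2, rank(N^2) = 1, rank(N^3) = 0; the number of blocks of size ≥ j is rank(N^{j−1}) − rank(N^j), giving [3, 1, 1]. So we have 1 block(s) of size 3, 2 block(s) of size 1 → block sizes [3, 1, 1]

Assembling the blocks gives a Jordan form
J =
  [-5,  1,  0,  0,  0]
  [ 0, -5,  1,  0,  0]
  [ 0,  0, -5,  0,  0]
  [ 0,  0,  0, -5,  0]
  [ 0,  0,  0,  0, -5]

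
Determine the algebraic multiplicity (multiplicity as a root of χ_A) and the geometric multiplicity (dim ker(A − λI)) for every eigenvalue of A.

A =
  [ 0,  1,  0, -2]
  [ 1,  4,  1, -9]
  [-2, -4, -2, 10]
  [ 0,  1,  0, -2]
λ = 0: alg = 4, geom = 2

Step 1 — factor the characteristic polynomial to read off the algebraic multiplicities:
  χ_A(x) = x^4

Step 2 — compute geometric multiplicities via the rank-nullity identity g(λ) = n − rank(A − λI):
  rank(A − (0)·I) = 2, so dim ker(A − (0)·I) = n − 2 = 2

Summary:
  λ = 0: algebraic multiplicity = 4, geometric multiplicity = 2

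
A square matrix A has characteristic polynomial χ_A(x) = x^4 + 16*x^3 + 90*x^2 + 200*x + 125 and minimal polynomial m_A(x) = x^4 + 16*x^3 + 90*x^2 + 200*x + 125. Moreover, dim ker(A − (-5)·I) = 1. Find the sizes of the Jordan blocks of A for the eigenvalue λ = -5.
Block sizes for λ = -5: [3]

Step 1 — from the characteristic polynomial, algebraic multiplicity of λ = -5 is 3. From dim ker(A − (-5)·I) = 1, there are exactly 1 Jordan blocks for λ = -5.
Step 2 — from the minimal polynomial, the factor (x + 5)^3 tells us the largest block for λ = -5 has size 3.
Step 3 — with total size 3, 1 blocks, and largest block 3, the block sizes (in nonincreasing order) are [3].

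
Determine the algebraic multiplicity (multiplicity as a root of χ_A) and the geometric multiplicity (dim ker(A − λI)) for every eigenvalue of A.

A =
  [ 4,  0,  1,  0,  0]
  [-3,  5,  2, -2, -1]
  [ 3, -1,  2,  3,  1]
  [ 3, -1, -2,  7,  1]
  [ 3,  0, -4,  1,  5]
λ = 4: alg = 2, geom = 1; λ = 5: alg = 3, geom = 1

Step 1 — factor the characteristic polynomial to read off the algebraic multiplicities:
  χ_A(x) = (x - 5)^3*(x - 4)^2

Step 2 — compute geometric multiplicities via the rank-nullity identity g(λ) = n − rank(A − λI):
  rank(A − (4)·I) = 4, so dim ker(A − (4)·I) = n − 4 = 1
  rank(A − (5)·I) = 4, so dim ker(A − (5)·I) = n − 4 = 1

Summary:
  λ = 4: algebraic multiplicity = 2, geometric multiplicity = 1
  λ = 5: algebraic multiplicity = 3, geometric multiplicity = 1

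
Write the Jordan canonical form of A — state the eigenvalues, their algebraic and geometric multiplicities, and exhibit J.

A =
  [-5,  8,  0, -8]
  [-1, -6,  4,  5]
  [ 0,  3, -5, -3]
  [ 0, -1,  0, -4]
J_3(-5) ⊕ J_1(-5)

The characteristic polynomial is
  det(x·I − A) = x^4 + 20*x^3 + 150*x^2 + 500*x + 625 = (x + 5)^4

Eigenvalues and multiplicities (the geometric multiplicity of λ is n − rank(A − λI), which equals the number of Jordan blocks for λ):
  λ = -5: algebraic multiplicity = 4, geometric multiplicity = 2

Determining the block sizes for each eigenvalue:
  λ = -5: with am = 4 and gm = 2, the partition is not yet determined (e.g. several partitions of 4 into 2 parts exist). Let N = A − (-5)·I. Computing rank(N^1) = 2, rank(N^2) = 1, rank(N^3) = 0; the number of blocks of size ≥ j is rank(N^{j−1}) − rank(N^j), giving [2, 1, 1]. So we have 1 block(s) of size 3, 1 block(s) of size 1 → block sizes [3, 1]

Assembling the blocks gives a Jordan form
J =
  [-5,  1,  0,  0]
  [ 0, -5,  1,  0]
  [ 0,  0, -5,  0]
  [ 0,  0,  0, -5]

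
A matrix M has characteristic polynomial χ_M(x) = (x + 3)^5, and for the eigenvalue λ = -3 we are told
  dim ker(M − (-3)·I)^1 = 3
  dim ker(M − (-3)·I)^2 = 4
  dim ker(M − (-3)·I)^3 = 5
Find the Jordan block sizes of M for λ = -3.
Block sizes for λ = -3: [3, 1, 1]

From the dimensions of kernels of powers, the number of Jordan blocks of size at least j is d_j − d_{j−1} where d_j = dim ker(N^j) (with d_0 = 0). Computing the differences gives [3, 1, 1].
The number of blocks of size exactly k is (#blocks of size ≥ k) − (#blocks of size ≥ k + 1), so the partition is: 2 block(s) of size 1, 1 block(s) of size 3.
In nonincreasing order the block sizes are [3, 1, 1].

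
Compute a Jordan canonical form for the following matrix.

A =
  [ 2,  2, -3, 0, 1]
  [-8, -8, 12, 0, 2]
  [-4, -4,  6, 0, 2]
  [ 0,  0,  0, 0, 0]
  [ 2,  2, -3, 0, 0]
J_3(0) ⊕ J_1(0) ⊕ J_1(0)

The characteristic polynomial is
  det(x·I − A) = x^5

Eigenvalues and multiplicities (the geometric multiplicity of λ is n − rank(A − λI), which equals the number of Jordan blocks for λ):
  λ = 0: algebraic multiplicity = 5, geometric multiplicity = 3

Determining the block sizes for each eigenvalue:
  λ = 0: with am = 5 and gm = 3, the partition is not yet determined (e.g. several partitions of 5 into 3 parts exist). Let N = A − (0)·I. Computing rank(N^1) = 2, rank(N^2) = 1, rank(N^3) = 0; the number of blocks of size ≥ j is rank(N^{j−1}) − rank(N^j), giving [3, 1, 1]. So we have 1 block(s) of size 3, 2 block(s) of size 1 → block sizes [3, 1, 1]

Assembling the blocks gives a Jordan form
J =
  [0, 1, 0, 0, 0]
  [0, 0, 1, 0, 0]
  [0, 0, 0, 0, 0]
  [0, 0, 0, 0, 0]
  [0, 0, 0, 0, 0]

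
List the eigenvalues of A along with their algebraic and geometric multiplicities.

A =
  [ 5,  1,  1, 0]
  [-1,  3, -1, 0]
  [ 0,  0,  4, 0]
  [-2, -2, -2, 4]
λ = 4: alg = 4, geom = 3

Step 1 — factor the characteristic polynomial to read off the algebraic multiplicities:
  χ_A(x) = (x - 4)^4

Step 2 — compute geometric multiplicities via the rank-nullity identity g(λ) = n − rank(A − λI):
  rank(A − (4)·I) = 1, so dim ker(A − (4)·I) = n − 1 = 3

Summary:
  λ = 4: algebraic multiplicity = 4, geometric multiplicity = 3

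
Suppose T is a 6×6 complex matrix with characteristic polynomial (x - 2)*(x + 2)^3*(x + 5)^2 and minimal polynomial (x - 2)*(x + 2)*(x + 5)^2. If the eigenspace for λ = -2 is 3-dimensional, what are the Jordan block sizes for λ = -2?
Block sizes for λ = -2: [1, 1, 1]

Step 1 — from the characteristic polynomial, algebraic multiplicity of λ = -2 is 3. From dim ker(T − (-2)·I) = 3, there are exactly 3 Jordan blocks for λ = -2.
Step 2 — from the minimal polynomial, the factor (x + 2) tells us the largest block for λ = -2 has size 1.
Step 3 — with total size 3, 3 blocks, and largest block 1, the block sizes (in nonincreasing order) are [1, 1, 1].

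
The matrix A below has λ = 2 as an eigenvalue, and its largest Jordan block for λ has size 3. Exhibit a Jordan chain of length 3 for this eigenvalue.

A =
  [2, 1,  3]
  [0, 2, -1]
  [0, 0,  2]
A Jordan chain for λ = 2 of length 3:
v_1 = (-1, 0, 0)ᵀ
v_2 = (3, -1, 0)ᵀ
v_3 = (0, 0, 1)ᵀ

Let N = A − (2)·I. We want v_3 with N^3 v_3 = 0 but N^2 v_3 ≠ 0; then v_{j-1} := N · v_j for j = 3, …, 2.

Pick v_3 = (0, 0, 1)ᵀ.
Then v_2 = N · v_3 = (3, -1, 0)ᵀ.
Then v_1 = N · v_2 = (-1, 0, 0)ᵀ.

Sanity check: (A − (2)·I) v_1 = (0, 0, 0)ᵀ = 0. ✓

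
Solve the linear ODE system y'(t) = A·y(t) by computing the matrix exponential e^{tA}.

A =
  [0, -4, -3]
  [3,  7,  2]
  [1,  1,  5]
e^{tA} =
  [t^2*exp(4*t)/2 - 4*t*exp(4*t) + exp(4*t), t^2*exp(4*t)/2 - 4*t*exp(4*t), t^2*exp(4*t)/2 - 3*t*exp(4*t)]
  [-t^2*exp(4*t)/2 + 3*t*exp(4*t), -t^2*exp(4*t)/2 + 3*t*exp(4*t) + exp(4*t), -t^2*exp(4*t)/2 + 2*t*exp(4*t)]
  [t*exp(4*t), t*exp(4*t), t*exp(4*t) + exp(4*t)]

Strategy: write A = P · J · P⁻¹ where J is a Jordan canonical form, so e^{tA} = P · e^{tJ} · P⁻¹, and e^{tJ} can be computed block-by-block.

A has Jordan form
J =
  [4, 1, 0]
  [0, 4, 1]
  [0, 0, 4]
(up to reordering of blocks).

Per-block formulas:
  For a 3×3 Jordan block J_3(4): exp(t · J_3(4)) = e^(4t)·(I + t·N + (t^2/2)·N^2), where N is the 3×3 nilpotent shift.

After assembling e^{tJ} and conjugating by P, we get:

e^{tA} =
  [t^2*exp(4*t)/2 - 4*t*exp(4*t) + exp(4*t), t^2*exp(4*t)/2 - 4*t*exp(4*t), t^2*exp(4*t)/2 - 3*t*exp(4*t)]
  [-t^2*exp(4*t)/2 + 3*t*exp(4*t), -t^2*exp(4*t)/2 + 3*t*exp(4*t) + exp(4*t), -t^2*exp(4*t)/2 + 2*t*exp(4*t)]
  [t*exp(4*t), t*exp(4*t), t*exp(4*t) + exp(4*t)]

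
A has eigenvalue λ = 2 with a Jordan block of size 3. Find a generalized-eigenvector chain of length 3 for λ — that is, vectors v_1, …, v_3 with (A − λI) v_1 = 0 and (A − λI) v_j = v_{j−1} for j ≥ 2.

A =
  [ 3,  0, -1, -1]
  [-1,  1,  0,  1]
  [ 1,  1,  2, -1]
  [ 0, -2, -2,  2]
A Jordan chain for λ = 2 of length 3:
v_1 = (1, -1, 1, 0)ᵀ
v_2 = (0, -1, 1, -2)ᵀ
v_3 = (0, 1, 0, 0)ᵀ

Let N = A − (2)·I. We want v_3 with N^3 v_3 = 0 but N^2 v_3 ≠ 0; then v_{j-1} := N · v_j for j = 3, …, 2.

Pick v_3 = (0, 1, 0, 0)ᵀ.
Then v_2 = N · v_3 = (0, -1, 1, -2)ᵀ.
Then v_1 = N · v_2 = (1, -1, 1, 0)ᵀ.

Sanity check: (A − (2)·I) v_1 = (0, 0, 0, 0)ᵀ = 0. ✓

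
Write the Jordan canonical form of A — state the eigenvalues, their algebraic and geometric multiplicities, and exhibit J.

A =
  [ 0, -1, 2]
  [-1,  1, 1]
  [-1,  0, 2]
J_3(1)

The characteristic polynomial is
  det(x·I − A) = x^3 - 3*x^2 + 3*x - 1 = (x - 1)^3

Eigenvalues and multiplicities (the geometric multiplicity of λ is n − rank(A − λI), which equals the number of Jordan blocks for λ):
  λ = 1: algebraic multiplicity = 3, geometric multiplicity = 1

Determining the block sizes for each eigenvalue:
  λ = 1: one block (gm = 1), so the single block has size am = 3 → block sizes [3]

Assembling the blocks gives a Jordan form
J =
  [1, 1, 0]
  [0, 1, 1]
  [0, 0, 1]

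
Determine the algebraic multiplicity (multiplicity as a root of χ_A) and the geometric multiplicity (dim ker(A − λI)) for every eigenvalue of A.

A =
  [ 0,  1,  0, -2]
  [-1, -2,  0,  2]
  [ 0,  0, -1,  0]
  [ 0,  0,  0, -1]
λ = -1: alg = 4, geom = 3

Step 1 — factor the characteristic polynomial to read off the algebraic multiplicities:
  χ_A(x) = (x + 1)^4

Step 2 — compute geometric multiplicities via the rank-nullity identity g(λ) = n − rank(A − λI):
  rank(A − (-1)·I) = 1, so dim ker(A − (-1)·I) = n − 1 = 3

Summary:
  λ = -1: algebraic multiplicity = 4, geometric multiplicity = 3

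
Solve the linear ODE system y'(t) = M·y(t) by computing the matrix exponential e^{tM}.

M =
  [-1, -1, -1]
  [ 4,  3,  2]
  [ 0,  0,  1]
e^{tM} =
  [-2*t*exp(t) + exp(t), -t*exp(t), -t*exp(t)]
  [4*t*exp(t), 2*t*exp(t) + exp(t), 2*t*exp(t)]
  [0, 0, exp(t)]

Strategy: write M = P · J · P⁻¹ where J is a Jordan canonical form, so e^{tM} = P · e^{tJ} · P⁻¹, and e^{tJ} can be computed block-by-block.

M has Jordan form
J =
  [1, 1, 0]
  [0, 1, 0]
  [0, 0, 1]
(up to reordering of blocks).

Per-block formulas:
  For a 1×1 block at λ = 1: exp(t · [1]) = [e^(1t)].
  For a 2×2 Jordan block J_2(1): exp(t · J_2(1)) = e^(1t)·(I + t·N), where N is the 2×2 nilpotent shift.

After assembling e^{tJ} and conjugating by P, we get:

e^{tM} =
  [-2*t*exp(t) + exp(t), -t*exp(t), -t*exp(t)]
  [4*t*exp(t), 2*t*exp(t) + exp(t), 2*t*exp(t)]
  [0, 0, exp(t)]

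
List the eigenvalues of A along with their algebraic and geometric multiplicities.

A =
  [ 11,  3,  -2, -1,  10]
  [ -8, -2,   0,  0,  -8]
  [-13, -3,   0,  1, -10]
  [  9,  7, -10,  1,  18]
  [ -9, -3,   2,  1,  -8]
λ = -2: alg = 2, geom = 2; λ = 2: alg = 3, geom = 2

Step 1 — factor the characteristic polynomial to read off the algebraic multiplicities:
  χ_A(x) = (x - 2)^3*(x + 2)^2

Step 2 — compute geometric multiplicities via the rank-nullity identity g(λ) = n − rank(A − λI):
  rank(A − (-2)·I) = 3, so dim ker(A − (-2)·I) = n − 3 = 2
  rank(A − (2)·I) = 3, so dim ker(A − (2)·I) = n − 3 = 2

Summary:
  λ = -2: algebraic multiplicity = 2, geometric multiplicity = 2
  λ = 2: algebraic multiplicity = 3, geometric multiplicity = 2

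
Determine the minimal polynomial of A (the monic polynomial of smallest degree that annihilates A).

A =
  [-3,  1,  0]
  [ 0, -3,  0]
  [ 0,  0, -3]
x^2 + 6*x + 9

The characteristic polynomial is χ_A(x) = (x + 3)^3, so the eigenvalues are known. The minimal polynomial is
  m_A(x) = Π_λ (x − λ)^{k_λ}
where k_λ is the size of the *largest* Jordan block for λ (equivalently, the smallest k with (A − λI)^k v = 0 for every generalised eigenvector v of λ).

  λ = -3: largest Jordan block has size 2, contributing (x + 3)^2

So m_A(x) = (x + 3)^2 = x^2 + 6*x + 9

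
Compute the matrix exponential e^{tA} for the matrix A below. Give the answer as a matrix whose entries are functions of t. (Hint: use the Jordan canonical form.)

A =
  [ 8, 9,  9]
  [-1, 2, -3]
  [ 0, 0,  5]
e^{tA} =
  [3*t*exp(5*t) + exp(5*t), 9*t*exp(5*t), 9*t*exp(5*t)]
  [-t*exp(5*t), -3*t*exp(5*t) + exp(5*t), -3*t*exp(5*t)]
  [0, 0, exp(5*t)]

Strategy: write A = P · J · P⁻¹ where J is a Jordan canonical form, so e^{tA} = P · e^{tJ} · P⁻¹, and e^{tJ} can be computed block-by-block.

A has Jordan form
J =
  [5, 1, 0]
  [0, 5, 0]
  [0, 0, 5]
(up to reordering of blocks).

Per-block formulas:
  For a 2×2 Jordan block J_2(5): exp(t · J_2(5)) = e^(5t)·(I + t·N), where N is the 2×2 nilpotent shift.
  For a 1×1 block at λ = 5: exp(t · [5]) = [e^(5t)].

After assembling e^{tJ} and conjugating by P, we get:

e^{tA} =
  [3*t*exp(5*t) + exp(5*t), 9*t*exp(5*t), 9*t*exp(5*t)]
  [-t*exp(5*t), -3*t*exp(5*t) + exp(5*t), -3*t*exp(5*t)]
  [0, 0, exp(5*t)]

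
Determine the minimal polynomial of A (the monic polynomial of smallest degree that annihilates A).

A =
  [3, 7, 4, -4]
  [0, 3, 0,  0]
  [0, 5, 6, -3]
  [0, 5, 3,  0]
x^2 - 6*x + 9

The characteristic polynomial is χ_A(x) = (x - 3)^4, so the eigenvalues are known. The minimal polynomial is
  m_A(x) = Π_λ (x − λ)^{k_λ}
where k_λ is the size of the *largest* Jordan block for λ (equivalently, the smallest k with (A − λI)^k v = 0 for every generalised eigenvector v of λ).

  λ = 3: largest Jordan block has size 2, contributing (x − 3)^2

So m_A(x) = (x - 3)^2 = x^2 - 6*x + 9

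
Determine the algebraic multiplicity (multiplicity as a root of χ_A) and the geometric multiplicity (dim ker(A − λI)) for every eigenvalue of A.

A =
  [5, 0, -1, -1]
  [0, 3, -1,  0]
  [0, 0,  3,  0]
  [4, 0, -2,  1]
λ = 3: alg = 4, geom = 2

Step 1 — factor the characteristic polynomial to read off the algebraic multiplicities:
  χ_A(x) = (x - 3)^4

Step 2 — compute geometric multiplicities via the rank-nullity identity g(λ) = n − rank(A − λI):
  rank(A − (3)·I) = 2, so dim ker(A − (3)·I) = n − 2 = 2

Summary:
  λ = 3: algebraic multiplicity = 4, geometric multiplicity = 2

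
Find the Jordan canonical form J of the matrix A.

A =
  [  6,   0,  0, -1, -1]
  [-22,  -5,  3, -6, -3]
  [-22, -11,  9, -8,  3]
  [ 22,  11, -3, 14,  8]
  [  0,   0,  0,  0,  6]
J_3(6) ⊕ J_2(6)

The characteristic polynomial is
  det(x·I − A) = x^5 - 30*x^4 + 360*x^3 - 2160*x^2 + 6480*x - 7776 = (x - 6)^5

Eigenvalues and multiplicities (the geometric multiplicity of λ is n − rank(A − λI), which equals the number of Jordan blocks for λ):
  λ = 6: algebraic multiplicity = 5, geometric multiplicity = 2

Determining the block sizes for each eigenvalue:
  λ = 6: with am = 5 and gm = 2, the partition is not yet determined (e.g. several partitions of 5 into 2 parts exist). Let N = A − (6)·I. Computing rank(N^1) = 3, rank(N^2) = 1, rank(N^3) = 0; the number of blocks of size ≥ j is rank(N^{j−1}) − rank(N^j), giving [2, 2, 1]. So we have 1 block(s) of size 3, 1 block(s) of size 2 → block sizes [3, 2]

Assembling the blocks gives a Jordan form
J =
  [6, 1, 0, 0, 0]
  [0, 6, 1, 0, 0]
  [0, 0, 6, 0, 0]
  [0, 0, 0, 6, 1]
  [0, 0, 0, 0, 6]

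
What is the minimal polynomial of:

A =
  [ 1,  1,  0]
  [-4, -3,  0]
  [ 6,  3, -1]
x^2 + 2*x + 1

The characteristic polynomial is χ_A(x) = (x + 1)^3, so the eigenvalues are known. The minimal polynomial is
  m_A(x) = Π_λ (x − λ)^{k_λ}
where k_λ is the size of the *largest* Jordan block for λ (equivalently, the smallest k with (A − λI)^k v = 0 for every generalised eigenvector v of λ).

  λ = -1: largest Jordan block has size 2, contributing (x + 1)^2

So m_A(x) = (x + 1)^2 = x^2 + 2*x + 1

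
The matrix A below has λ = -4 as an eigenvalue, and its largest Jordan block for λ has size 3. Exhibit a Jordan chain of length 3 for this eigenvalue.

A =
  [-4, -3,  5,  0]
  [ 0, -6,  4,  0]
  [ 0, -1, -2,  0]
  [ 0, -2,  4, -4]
A Jordan chain for λ = -4 of length 3:
v_1 = (1, 0, 0, 0)ᵀ
v_2 = (-3, -2, -1, -2)ᵀ
v_3 = (0, 1, 0, 0)ᵀ

Let N = A − (-4)·I. We want v_3 with N^3 v_3 = 0 but N^2 v_3 ≠ 0; then v_{j-1} := N · v_j for j = 3, …, 2.

Pick v_3 = (0, 1, 0, 0)ᵀ.
Then v_2 = N · v_3 = (-3, -2, -1, -2)ᵀ.
Then v_1 = N · v_2 = (1, 0, 0, 0)ᵀ.

Sanity check: (A − (-4)·I) v_1 = (0, 0, 0, 0)ᵀ = 0. ✓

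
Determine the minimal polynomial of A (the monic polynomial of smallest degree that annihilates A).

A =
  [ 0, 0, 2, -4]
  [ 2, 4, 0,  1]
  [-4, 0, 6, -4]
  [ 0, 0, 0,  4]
x^3 - 10*x^2 + 32*x - 32

The characteristic polynomial is χ_A(x) = (x - 4)^3*(x - 2), so the eigenvalues are known. The minimal polynomial is
  m_A(x) = Π_λ (x − λ)^{k_λ}
where k_λ is the size of the *largest* Jordan block for λ (equivalently, the smallest k with (A − λI)^k v = 0 for every generalised eigenvector v of λ).

  λ = 2: largest Jordan block has size 1, contributing (x − 2)
  λ = 4: largest Jordan block has size 2, contributing (x − 4)^2

So m_A(x) = (x - 4)^2*(x - 2) = x^3 - 10*x^2 + 32*x - 32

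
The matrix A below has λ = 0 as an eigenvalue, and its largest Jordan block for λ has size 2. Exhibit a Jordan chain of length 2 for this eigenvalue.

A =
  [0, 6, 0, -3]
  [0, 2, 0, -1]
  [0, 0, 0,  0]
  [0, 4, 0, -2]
A Jordan chain for λ = 0 of length 2:
v_1 = (6, 2, 0, 4)ᵀ
v_2 = (0, 1, 0, 0)ᵀ

Let N = A − (0)·I. We want v_2 with N^2 v_2 = 0 but N^1 v_2 ≠ 0; then v_{j-1} := N · v_j for j = 2, …, 2.

Pick v_2 = (0, 1, 0, 0)ᵀ.
Then v_1 = N · v_2 = (6, 2, 0, 4)ᵀ.

Sanity check: (A − (0)·I) v_1 = (0, 0, 0, 0)ᵀ = 0. ✓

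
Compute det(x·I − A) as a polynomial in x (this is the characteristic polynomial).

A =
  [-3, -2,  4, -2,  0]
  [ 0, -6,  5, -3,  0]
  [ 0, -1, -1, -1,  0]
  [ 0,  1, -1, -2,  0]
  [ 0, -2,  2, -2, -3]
x^5 + 15*x^4 + 90*x^3 + 270*x^2 + 405*x + 243

Expanding det(x·I − A) (e.g. by cofactor expansion or by noting that A is similar to its Jordan form J, which has the same characteristic polynomial as A) gives
  χ_A(x) = x^5 + 15*x^4 + 90*x^3 + 270*x^2 + 405*x + 243
which factors as (x + 3)^5. The eigenvalues (with algebraic multiplicities) are λ = -3 with multiplicity 5.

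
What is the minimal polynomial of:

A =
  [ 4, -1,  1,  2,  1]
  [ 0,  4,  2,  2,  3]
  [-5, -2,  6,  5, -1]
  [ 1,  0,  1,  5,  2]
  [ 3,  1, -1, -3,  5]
x^4 - 19*x^3 + 135*x^2 - 425*x + 500

The characteristic polynomial is χ_A(x) = (x - 5)^4*(x - 4), so the eigenvalues are known. The minimal polynomial is
  m_A(x) = Π_λ (x − λ)^{k_λ}
where k_λ is the size of the *largest* Jordan block for λ (equivalently, the smallest k with (A − λI)^k v = 0 for every generalised eigenvector v of λ).

  λ = 4: largest Jordan block has size 1, contributing (x − 4)
  λ = 5: largest Jordan block has size 3, contributing (x − 5)^3

So m_A(x) = (x - 5)^3*(x - 4) = x^4 - 19*x^3 + 135*x^2 - 425*x + 500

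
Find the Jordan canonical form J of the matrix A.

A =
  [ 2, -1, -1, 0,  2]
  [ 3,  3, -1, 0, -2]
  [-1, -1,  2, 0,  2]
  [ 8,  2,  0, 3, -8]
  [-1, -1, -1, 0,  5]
J_3(3) ⊕ J_1(3) ⊕ J_1(3)

The characteristic polynomial is
  det(x·I − A) = x^5 - 15*x^4 + 90*x^3 - 270*x^2 + 405*x - 243 = (x - 3)^5

Eigenvalues and multiplicities (the geometric multiplicity of λ is n − rank(A − λI), which equals the number of Jordan blocks for λ):
  λ = 3: algebraic multiplicity = 5, geometric multiplicity = 3

Determining the block sizes for each eigenvalue:
  λ = 3: with am = 5 and gm = 3, the partition is not yet determined (e.g. several partitions of 5 into 3 parts exist). Let N = A − (3)·I. Computing rank(N^1) = 2, rank(N^2) = 1, rank(N^3) = 0; the number of blocks of size ≥ j is rank(N^{j−1}) − rank(N^j), giving [3, 1, 1]. So we have 1 block(s) of size 3, 2 block(s) of size 1 → block sizes [3, 1, 1]

Assembling the blocks gives a Jordan form
J =
  [3, 1, 0, 0, 0]
  [0, 3, 1, 0, 0]
  [0, 0, 3, 0, 0]
  [0, 0, 0, 3, 0]
  [0, 0, 0, 0, 3]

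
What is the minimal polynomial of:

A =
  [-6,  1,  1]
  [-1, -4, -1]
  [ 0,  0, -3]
x^3 + 13*x^2 + 55*x + 75

The characteristic polynomial is χ_A(x) = (x + 3)*(x + 5)^2, so the eigenvalues are known. The minimal polynomial is
  m_A(x) = Π_λ (x − λ)^{k_λ}
where k_λ is the size of the *largest* Jordan block for λ (equivalently, the smallest k with (A − λI)^k v = 0 for every generalised eigenvector v of λ).

  λ = -5: largest Jordan block has size 2, contributing (x + 5)^2
  λ = -3: largest Jordan block has size 1, contributing (x + 3)

So m_A(x) = (x + 3)*(x + 5)^2 = x^3 + 13*x^2 + 55*x + 75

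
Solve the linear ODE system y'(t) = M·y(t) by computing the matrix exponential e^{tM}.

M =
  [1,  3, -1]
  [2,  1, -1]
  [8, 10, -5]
e^{tM} =
  [t^2*exp(-t) + 2*t*exp(-t) + exp(-t), t^2*exp(-t) + 3*t*exp(-t), -t^2*exp(-t)/2 - t*exp(-t)]
  [2*t*exp(-t), 2*t*exp(-t) + exp(-t), -t*exp(-t)]
  [2*t^2*exp(-t) + 8*t*exp(-t), 2*t^2*exp(-t) + 10*t*exp(-t), -t^2*exp(-t) - 4*t*exp(-t) + exp(-t)]

Strategy: write M = P · J · P⁻¹ where J is a Jordan canonical form, so e^{tM} = P · e^{tJ} · P⁻¹, and e^{tJ} can be computed block-by-block.

M has Jordan form
J =
  [-1,  1,  0]
  [ 0, -1,  1]
  [ 0,  0, -1]
(up to reordering of blocks).

Per-block formulas:
  For a 3×3 Jordan block J_3(-1): exp(t · J_3(-1)) = e^(-1t)·(I + t·N + (t^2/2)·N^2), where N is the 3×3 nilpotent shift.

After assembling e^{tJ} and conjugating by P, we get:

e^{tM} =
  [t^2*exp(-t) + 2*t*exp(-t) + exp(-t), t^2*exp(-t) + 3*t*exp(-t), -t^2*exp(-t)/2 - t*exp(-t)]
  [2*t*exp(-t), 2*t*exp(-t) + exp(-t), -t*exp(-t)]
  [2*t^2*exp(-t) + 8*t*exp(-t), 2*t^2*exp(-t) + 10*t*exp(-t), -t^2*exp(-t) - 4*t*exp(-t) + exp(-t)]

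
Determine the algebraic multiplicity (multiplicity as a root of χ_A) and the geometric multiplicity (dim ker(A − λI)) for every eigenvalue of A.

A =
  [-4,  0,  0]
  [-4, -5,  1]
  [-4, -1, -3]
λ = -4: alg = 3, geom = 2

Step 1 — factor the characteristic polynomial to read off the algebraic multiplicities:
  χ_A(x) = (x + 4)^3

Step 2 — compute geometric multiplicities via the rank-nullity identity g(λ) = n − rank(A − λI):
  rank(A − (-4)·I) = 1, so dim ker(A − (-4)·I) = n − 1 = 2

Summary:
  λ = -4: algebraic multiplicity = 3, geometric multiplicity = 2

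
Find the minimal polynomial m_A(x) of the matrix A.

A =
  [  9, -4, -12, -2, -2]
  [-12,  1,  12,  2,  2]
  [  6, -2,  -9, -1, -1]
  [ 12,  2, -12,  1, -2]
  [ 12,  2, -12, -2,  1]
x^3 - 3*x^2 - 9*x + 27

The characteristic polynomial is χ_A(x) = (x - 3)^3*(x + 3)^2, so the eigenvalues are known. The minimal polynomial is
  m_A(x) = Π_λ (x − λ)^{k_λ}
where k_λ is the size of the *largest* Jordan block for λ (equivalently, the smallest k with (A − λI)^k v = 0 for every generalised eigenvector v of λ).

  λ = -3: largest Jordan block has size 1, contributing (x + 3)
  λ = 3: largest Jordan block has size 2, contributing (x − 3)^2

So m_A(x) = (x - 3)^2*(x + 3) = x^3 - 3*x^2 - 9*x + 27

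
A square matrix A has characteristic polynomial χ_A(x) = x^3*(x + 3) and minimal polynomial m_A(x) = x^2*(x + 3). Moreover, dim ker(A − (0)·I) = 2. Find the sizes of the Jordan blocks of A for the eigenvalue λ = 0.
Block sizes for λ = 0: [2, 1]

Step 1 — from the characteristic polynomial, algebraic multiplicity of λ = 0 is 3. From dim ker(A − (0)·I) = 2, there are exactly 2 Jordan blocks for λ = 0.
Step 2 — from the minimal polynomial, the factor (x − 0)^2 tells us the largest block for λ = 0 has size 2.
Step 3 — with total size 3, 2 blocks, and largest block 2, the block sizes (in nonincreasing order) are [2, 1].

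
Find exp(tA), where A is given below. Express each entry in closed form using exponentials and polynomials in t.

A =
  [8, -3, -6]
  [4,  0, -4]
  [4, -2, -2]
e^{tA} =
  [6*t*exp(2*t) + exp(2*t), -3*t*exp(2*t), -6*t*exp(2*t)]
  [4*t*exp(2*t), -2*t*exp(2*t) + exp(2*t), -4*t*exp(2*t)]
  [4*t*exp(2*t), -2*t*exp(2*t), -4*t*exp(2*t) + exp(2*t)]

Strategy: write A = P · J · P⁻¹ where J is a Jordan canonical form, so e^{tA} = P · e^{tJ} · P⁻¹, and e^{tJ} can be computed block-by-block.

A has Jordan form
J =
  [2, 1, 0]
  [0, 2, 0]
  [0, 0, 2]
(up to reordering of blocks).

Per-block formulas:
  For a 1×1 block at λ = 2: exp(t · [2]) = [e^(2t)].
  For a 2×2 Jordan block J_2(2): exp(t · J_2(2)) = e^(2t)·(I + t·N), where N is the 2×2 nilpotent shift.

After assembling e^{tJ} and conjugating by P, we get:

e^{tA} =
  [6*t*exp(2*t) + exp(2*t), -3*t*exp(2*t), -6*t*exp(2*t)]
  [4*t*exp(2*t), -2*t*exp(2*t) + exp(2*t), -4*t*exp(2*t)]
  [4*t*exp(2*t), -2*t*exp(2*t), -4*t*exp(2*t) + exp(2*t)]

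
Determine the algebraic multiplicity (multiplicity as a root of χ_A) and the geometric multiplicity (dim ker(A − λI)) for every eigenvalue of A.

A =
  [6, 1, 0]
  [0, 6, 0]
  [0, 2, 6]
λ = 6: alg = 3, geom = 2

Step 1 — factor the characteristic polynomial to read off the algebraic multiplicities:
  χ_A(x) = (x - 6)^3

Step 2 — compute geometric multiplicities via the rank-nullity identity g(λ) = n − rank(A − λI):
  rank(A − (6)·I) = 1, so dim ker(A − (6)·I) = n − 1 = 2

Summary:
  λ = 6: algebraic multiplicity = 3, geometric multiplicity = 2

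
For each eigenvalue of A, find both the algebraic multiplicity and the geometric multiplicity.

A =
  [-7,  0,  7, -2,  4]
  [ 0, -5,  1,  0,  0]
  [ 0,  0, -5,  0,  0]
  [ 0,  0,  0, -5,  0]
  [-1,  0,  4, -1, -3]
λ = -5: alg = 5, geom = 3

Step 1 — factor the characteristic polynomial to read off the algebraic multiplicities:
  χ_A(x) = (x + 5)^5

Step 2 — compute geometric multiplicities via the rank-nullity identity g(λ) = n − rank(A − λI):
  rank(A − (-5)·I) = 2, so dim ker(A − (-5)·I) = n − 2 = 3

Summary:
  λ = -5: algebraic multiplicity = 5, geometric multiplicity = 3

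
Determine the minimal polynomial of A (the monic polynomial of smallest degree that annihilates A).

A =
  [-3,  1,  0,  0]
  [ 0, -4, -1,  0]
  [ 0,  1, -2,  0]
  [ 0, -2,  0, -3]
x^3 + 9*x^2 + 27*x + 27

The characteristic polynomial is χ_A(x) = (x + 3)^4, so the eigenvalues are known. The minimal polynomial is
  m_A(x) = Π_λ (x − λ)^{k_λ}
where k_λ is the size of the *largest* Jordan block for λ (equivalently, the smallest k with (A − λI)^k v = 0 for every generalised eigenvector v of λ).

  λ = -3: largest Jordan block has size 3, contributing (x + 3)^3

So m_A(x) = (x + 3)^3 = x^3 + 9*x^2 + 27*x + 27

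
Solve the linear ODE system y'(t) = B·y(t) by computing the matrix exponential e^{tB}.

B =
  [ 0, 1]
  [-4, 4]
e^{tB} =
  [-2*t*exp(2*t) + exp(2*t), t*exp(2*t)]
  [-4*t*exp(2*t), 2*t*exp(2*t) + exp(2*t)]

Strategy: write B = P · J · P⁻¹ where J is a Jordan canonical form, so e^{tB} = P · e^{tJ} · P⁻¹, and e^{tJ} can be computed block-by-block.

B has Jordan form
J =
  [2, 1]
  [0, 2]
(up to reordering of blocks).

Per-block formulas:
  For a 2×2 Jordan block J_2(2): exp(t · J_2(2)) = e^(2t)·(I + t·N), where N is the 2×2 nilpotent shift.

After assembling e^{tJ} and conjugating by P, we get:

e^{tB} =
  [-2*t*exp(2*t) + exp(2*t), t*exp(2*t)]
  [-4*t*exp(2*t), 2*t*exp(2*t) + exp(2*t)]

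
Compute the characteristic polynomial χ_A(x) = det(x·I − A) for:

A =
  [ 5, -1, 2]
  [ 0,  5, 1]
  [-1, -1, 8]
x^3 - 18*x^2 + 108*x - 216

Expanding det(x·I − A) (e.g. by cofactor expansion or by noting that A is similar to its Jordan form J, which has the same characteristic polynomial as A) gives
  χ_A(x) = x^3 - 18*x^2 + 108*x - 216
which factors as (x - 6)^3. The eigenvalues (with algebraic multiplicities) are λ = 6 with multiplicity 3.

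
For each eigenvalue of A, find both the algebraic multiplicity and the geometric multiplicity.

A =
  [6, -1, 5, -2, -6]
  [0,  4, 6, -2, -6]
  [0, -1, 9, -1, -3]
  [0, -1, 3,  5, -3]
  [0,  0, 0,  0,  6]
λ = 6: alg = 5, geom = 3

Step 1 — factor the characteristic polynomial to read off the algebraic multiplicities:
  χ_A(x) = (x - 6)^5

Step 2 — compute geometric multiplicities via the rank-nullity identity g(λ) = n − rank(A − λI):
  rank(A − (6)·I) = 2, so dim ker(A − (6)·I) = n − 2 = 3

Summary:
  λ = 6: algebraic multiplicity = 5, geometric multiplicity = 3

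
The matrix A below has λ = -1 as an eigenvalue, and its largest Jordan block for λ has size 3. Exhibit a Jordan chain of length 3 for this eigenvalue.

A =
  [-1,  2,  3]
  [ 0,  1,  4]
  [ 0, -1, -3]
A Jordan chain for λ = -1 of length 3:
v_1 = (1, 0, 0)ᵀ
v_2 = (2, 2, -1)ᵀ
v_3 = (0, 1, 0)ᵀ

Let N = A − (-1)·I. We want v_3 with N^3 v_3 = 0 but N^2 v_3 ≠ 0; then v_{j-1} := N · v_j for j = 3, …, 2.

Pick v_3 = (0, 1, 0)ᵀ.
Then v_2 = N · v_3 = (2, 2, -1)ᵀ.
Then v_1 = N · v_2 = (1, 0, 0)ᵀ.

Sanity check: (A − (-1)·I) v_1 = (0, 0, 0)ᵀ = 0. ✓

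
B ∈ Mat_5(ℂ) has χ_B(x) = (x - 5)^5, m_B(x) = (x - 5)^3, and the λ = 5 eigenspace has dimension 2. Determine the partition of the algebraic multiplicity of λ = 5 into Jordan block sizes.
Block sizes for λ = 5: [3, 2]

Step 1 — from the characteristic polynomial, algebraic multiplicity of λ = 5 is 5. From dim ker(B − (5)·I) = 2, there are exactly 2 Jordan blocks for λ = 5.
Step 2 — from the minimal polynomial, the factor (x − 5)^3 tells us the largest block for λ = 5 has size 3.
Step 3 — with total size 5, 2 blocks, and largest block 3, the block sizes (in nonincreasing order) are [3, 2].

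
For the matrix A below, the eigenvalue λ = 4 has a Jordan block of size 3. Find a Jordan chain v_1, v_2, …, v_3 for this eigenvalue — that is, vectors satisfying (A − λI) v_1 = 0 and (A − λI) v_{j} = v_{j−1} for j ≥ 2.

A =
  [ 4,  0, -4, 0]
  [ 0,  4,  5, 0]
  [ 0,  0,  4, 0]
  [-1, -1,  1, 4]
A Jordan chain for λ = 4 of length 3:
v_1 = (0, 0, 0, -1)ᵀ
v_2 = (-4, 5, 0, 1)ᵀ
v_3 = (0, 0, 1, 0)ᵀ

Let N = A − (4)·I. We want v_3 with N^3 v_3 = 0 but N^2 v_3 ≠ 0; then v_{j-1} := N · v_j for j = 3, …, 2.

Pick v_3 = (0, 0, 1, 0)ᵀ.
Then v_2 = N · v_3 = (-4, 5, 0, 1)ᵀ.
Then v_1 = N · v_2 = (0, 0, 0, -1)ᵀ.

Sanity check: (A − (4)·I) v_1 = (0, 0, 0, 0)ᵀ = 0. ✓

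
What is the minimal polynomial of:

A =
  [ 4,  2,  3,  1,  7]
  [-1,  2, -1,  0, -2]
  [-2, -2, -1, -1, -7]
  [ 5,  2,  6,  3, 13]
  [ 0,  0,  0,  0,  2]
x^3 - 6*x^2 + 12*x - 8

The characteristic polynomial is χ_A(x) = (x - 2)^5, so the eigenvalues are known. The minimal polynomial is
  m_A(x) = Π_λ (x − λ)^{k_λ}
where k_λ is the size of the *largest* Jordan block for λ (equivalently, the smallest k with (A − λI)^k v = 0 for every generalised eigenvector v of λ).

  λ = 2: largest Jordan block has size 3, contributing (x − 2)^3

So m_A(x) = (x - 2)^3 = x^3 - 6*x^2 + 12*x - 8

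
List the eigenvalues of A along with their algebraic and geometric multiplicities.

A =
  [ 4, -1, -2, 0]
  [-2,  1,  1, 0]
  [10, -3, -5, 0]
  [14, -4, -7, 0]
λ = 0: alg = 4, geom = 2

Step 1 — factor the characteristic polynomial to read off the algebraic multiplicities:
  χ_A(x) = x^4

Step 2 — compute geometric multiplicities via the rank-nullity identity g(λ) = n − rank(A − λI):
  rank(A − (0)·I) = 2, so dim ker(A − (0)·I) = n − 2 = 2

Summary:
  λ = 0: algebraic multiplicity = 4, geometric multiplicity = 2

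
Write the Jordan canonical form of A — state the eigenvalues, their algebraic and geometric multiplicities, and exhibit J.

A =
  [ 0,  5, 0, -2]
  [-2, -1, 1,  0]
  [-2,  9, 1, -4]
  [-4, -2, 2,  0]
J_3(0) ⊕ J_1(0)

The characteristic polynomial is
  det(x·I − A) = x^4

Eigenvalues and multiplicities (the geometric multiplicity of λ is n − rank(A − λI), which equals the number of Jordan blocks for λ):
  λ = 0: algebraic multiplicity = 4, geometric multiplicity = 2

Determining the block sizes for each eigenvalue:
  λ = 0: with am = 4 and gm = 2, the partition is not yet determined (e.g. several partitions of 4 into 2 parts exist). Let N = A − (0)·I. Computing rank(N^1) = 2, rank(N^2) = 1, rank(N^3) = 0; the number of blocks of size ≥ j is rank(N^{j−1}) − rank(N^j), giving [2, 1, 1]. So we have 1 block(s) of size 3, 1 block(s) of size 1 → block sizes [3, 1]

Assembling the blocks gives a Jordan form
J =
  [0, 1, 0, 0]
  [0, 0, 1, 0]
  [0, 0, 0, 0]
  [0, 0, 0, 0]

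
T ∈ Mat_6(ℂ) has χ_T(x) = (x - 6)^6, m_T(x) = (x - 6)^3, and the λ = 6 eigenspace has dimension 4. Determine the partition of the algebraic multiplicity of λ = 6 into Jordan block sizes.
Block sizes for λ = 6: [3, 1, 1, 1]

Step 1 — from the characteristic polynomial, algebraic multiplicity of λ = 6 is 6. From dim ker(T − (6)·I) = 4, there are exactly 4 Jordan blocks for λ = 6.
Step 2 — from the minimal polynomial, the factor (x − 6)^3 tells us the largest block for λ = 6 has size 3.
Step 3 — with total size 6, 4 blocks, and largest block 3, the block sizes (in nonincreasing order) are [3, 1, 1, 1].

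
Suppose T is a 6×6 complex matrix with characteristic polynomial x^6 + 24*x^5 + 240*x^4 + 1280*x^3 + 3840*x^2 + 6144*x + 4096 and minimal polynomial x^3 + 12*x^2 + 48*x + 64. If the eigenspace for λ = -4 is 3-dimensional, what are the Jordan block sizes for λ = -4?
Block sizes for λ = -4: [3, 2, 1]

Step 1 — from the characteristic polynomial, algebraic multiplicity of λ = -4 is 6. From dim ker(T − (-4)·I) = 3, there are exactly 3 Jordan blocks for λ = -4.
Step 2 — from the minimal polynomial, the factor (x + 4)^3 tells us the largest block for λ = -4 has size 3.
Step 3 — with total size 6, 3 blocks, and largest block 3, the block sizes (in nonincreasing order) are [3, 2, 1].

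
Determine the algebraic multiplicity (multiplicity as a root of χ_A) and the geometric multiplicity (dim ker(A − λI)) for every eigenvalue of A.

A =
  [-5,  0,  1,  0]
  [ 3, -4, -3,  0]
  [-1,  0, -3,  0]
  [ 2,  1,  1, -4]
λ = -4: alg = 4, geom = 2

Step 1 — factor the characteristic polynomial to read off the algebraic multiplicities:
  χ_A(x) = (x + 4)^4

Step 2 — compute geometric multiplicities via the rank-nullity identity g(λ) = n − rank(A − λI):
  rank(A − (-4)·I) = 2, so dim ker(A − (-4)·I) = n − 2 = 2

Summary:
  λ = -4: algebraic multiplicity = 4, geometric multiplicity = 2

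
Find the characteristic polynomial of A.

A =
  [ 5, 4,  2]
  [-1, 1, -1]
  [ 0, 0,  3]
x^3 - 9*x^2 + 27*x - 27

Expanding det(x·I − A) (e.g. by cofactor expansion or by noting that A is similar to its Jordan form J, which has the same characteristic polynomial as A) gives
  χ_A(x) = x^3 - 9*x^2 + 27*x - 27
which factors as (x - 3)^3. The eigenvalues (with algebraic multiplicities) are λ = 3 with multiplicity 3.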